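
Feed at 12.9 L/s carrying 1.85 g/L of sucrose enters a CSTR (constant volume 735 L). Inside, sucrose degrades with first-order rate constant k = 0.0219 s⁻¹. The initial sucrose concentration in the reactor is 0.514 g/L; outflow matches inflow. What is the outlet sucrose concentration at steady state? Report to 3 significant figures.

V dC/dt = Q(C_in − C) − k V C.
At steady state: 0 = Q C_in − (Q + kV) C_ss, so C_ss = Q C_in/(Q + kV).
C_ss = 12.9·1.85/(12.9 + 0.0219·735) = 23.865/28.996 = 0.82303 g/L.

0.823 g/L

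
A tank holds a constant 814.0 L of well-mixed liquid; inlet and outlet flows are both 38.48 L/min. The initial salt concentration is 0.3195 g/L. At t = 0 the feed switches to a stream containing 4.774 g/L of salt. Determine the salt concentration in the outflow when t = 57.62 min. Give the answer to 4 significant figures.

Species balance on the tank: V dC/dt = Q(C_in − C).
Time constant τ = V/Q = 814.0/38.48 = 21.1538 min.
Solution: C(t) = C_in + (C₀ − C_in) e^(−t/τ).
C(57.62) = 4.774 + (0.3195 − 4.774)·e^(−57.62/21.1538) = 4.774 + (-4.45450)·0.0656213 = 4.48169 g/L.

4.482 g/L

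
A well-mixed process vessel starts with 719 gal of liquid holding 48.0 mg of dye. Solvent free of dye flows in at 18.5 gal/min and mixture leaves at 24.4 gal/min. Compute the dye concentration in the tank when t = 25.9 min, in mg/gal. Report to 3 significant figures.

0.0316 mg/gal

Total volume: dV/dt = Q_in − Q_out = -5.9000 gal/min, so V(t) = 719 − 5.9000 t and V(25.9) = 566.19 gal.
Solute balance: dm/dt = 0 − Q_out C = −Q_out m/V(t).
dm/m = −Q_out dt/(V₀ − 5.9000 t); integrating gives ln(m/m₀) = −(Q_out/(Q_in−Q_out)) ln(V/V₀).
m = m₀ (V₀/V)^(Q_out/(Q_in−Q_out)) = 48.0 × (719/566.19)^(-4.1356) = 17.869 mg.
C = m/V = 17.869/566.19 = 0.031560 mg/gal.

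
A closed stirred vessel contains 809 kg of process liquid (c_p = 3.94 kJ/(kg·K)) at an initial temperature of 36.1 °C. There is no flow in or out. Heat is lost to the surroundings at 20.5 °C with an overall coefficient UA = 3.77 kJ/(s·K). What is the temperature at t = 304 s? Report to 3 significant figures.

Heat balance on the well-mixed liquid: M c_p dT/dt = −UA(T − T_amb).
dT/dt = (T_ss − T)/τ with T_ss = T_amb = 20.500 °C, τ = M c_p/UA = 809·3.94/3.77 = 845.48 s.
Solution: T(t) = T_ss + (T₀ − T_ss) e^(−t/τ).
T(304) = 20.500 + (15.600)·0.69798 = 31.389 °C.

31.4 °C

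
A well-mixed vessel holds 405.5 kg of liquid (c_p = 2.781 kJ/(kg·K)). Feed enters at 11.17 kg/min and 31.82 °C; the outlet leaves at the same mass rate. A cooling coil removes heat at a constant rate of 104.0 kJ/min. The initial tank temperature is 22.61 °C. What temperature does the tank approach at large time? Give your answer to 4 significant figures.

28.47 °C

Unsteady energy balance on the tank contents: M c_p dT/dt = ṁ c_p (T_in − T) − 104.0.
At steady state dT/dt = 0 ⇒ T_ss = T_in − Q̇/(ṁ c_p) = 31.82 − 104.0/(11.17·2.781) = 28.4720 °C.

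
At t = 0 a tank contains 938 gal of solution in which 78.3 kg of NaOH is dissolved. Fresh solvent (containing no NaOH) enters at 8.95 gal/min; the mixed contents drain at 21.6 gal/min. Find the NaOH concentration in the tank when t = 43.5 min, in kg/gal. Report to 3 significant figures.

Total volume: dV/dt = Q_in − Q_out = -12.650 gal/min, so V(t) = 938 − 12.650 t and V(43.5) = 387.72 gal.
No NaOH enters, so dm/dt = −Q_out · (m/V).
Separate: dm/m = −Q_out dt/V(t) ⇒ ln(m/m₀) = −(Q_out/(Q_in−Q_out)) ln(V/V₀).
m = m₀ (V₀/V)^(Q_out/(Q_in−Q_out)) = 78.3 × (938/387.72)^(-1.7075) = 17.323 kg.
C = m/V = 17.323/387.72 = 0.044679 kg/gal.

0.0447 kg/gal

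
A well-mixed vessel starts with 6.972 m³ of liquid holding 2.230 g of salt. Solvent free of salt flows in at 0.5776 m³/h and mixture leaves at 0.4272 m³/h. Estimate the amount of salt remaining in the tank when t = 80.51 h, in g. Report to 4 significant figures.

Let m(t) be the amount of salt. Volume: V(t) = V₀ + (Q_in − Q_out) t = 6.972 + 0.150400 t; V(80.51) = 19.0807 m³.
No salt enters, so dm/dt = −Q_out · (m/V).
dm/m = −Q_out dt/(V₀ + 0.150400 t); integrating gives ln(m/m₀) = −(Q_out/(Q_in−Q_out)) ln(V/V₀).
m = m₀ (V₀/V)^(Q_out/(Q_in−Q_out)) = 2.230 × (6.972/19.0807)^(2.84043) = 0.127751 g.

0.1278 g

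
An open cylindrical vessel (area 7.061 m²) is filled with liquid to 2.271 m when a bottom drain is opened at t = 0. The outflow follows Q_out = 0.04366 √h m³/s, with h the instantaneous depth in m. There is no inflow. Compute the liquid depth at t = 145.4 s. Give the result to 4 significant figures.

Unsteady balance on liquid volume: A dh/dt = −0.04366 √h.
∫ h^(−1/2) dh = −(0.04366/A) ∫ dt, giving 2√h = 2√h₀ − (0.04366/A) t.
√h = √2.271 − 0.04366·145.4/(2·7.061) = 1.50698 − 0.449523 = 1.05746.
h = 1.05746² = 1.11822 m.

1.118 m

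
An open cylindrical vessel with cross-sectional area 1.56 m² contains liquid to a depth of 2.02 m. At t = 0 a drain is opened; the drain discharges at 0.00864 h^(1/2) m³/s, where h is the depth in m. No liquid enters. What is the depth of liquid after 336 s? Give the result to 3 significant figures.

Volume balance on the tank: A dh/dt = −0.00864 √h.
Separate and integrate: 2(√h − √h₀) = −(0.00864/A) t.
√h = √2.02 − 0.00864·336/(2·1.56) = 1.4213 − 0.93046 = 0.49081.
h = 0.49081² = 0.24089 m.

0.241 m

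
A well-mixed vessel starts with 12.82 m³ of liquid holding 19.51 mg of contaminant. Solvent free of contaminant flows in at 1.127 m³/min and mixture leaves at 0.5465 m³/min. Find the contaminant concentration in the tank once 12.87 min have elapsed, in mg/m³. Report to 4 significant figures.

Total volume: dV/dt = Q_in − Q_out = 0.580500 m³/min, so V(t) = 12.82 + 0.580500 t and V(12.87) = 20.2910 m³.
Species balance (pure solvent in): dm/dt = −Q_out · m/V(t).
Separate: dm/m = −Q_out dt/V(t) ⇒ ln(m/m₀) = −(Q_out/(Q_in−Q_out)) ln(V/V₀).
m = m₀ (V₀/V)^(Q_out/(Q_in−Q_out)) = 19.51 × (12.82/20.2910)^(0.941430) = 12.6625 mg.
C = m/V = 12.6625/20.2910 = 0.624046 mg/m³.

0.6240 mg/m³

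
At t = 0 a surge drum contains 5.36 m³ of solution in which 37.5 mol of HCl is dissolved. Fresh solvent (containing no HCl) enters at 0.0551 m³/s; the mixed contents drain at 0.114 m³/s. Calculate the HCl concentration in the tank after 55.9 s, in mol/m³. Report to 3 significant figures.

2.87 mol/m³

Let m(t) be the amount of HCl. Volume: V(t) = V₀ + (Q_in − Q_out) t = 5.36 − 0.058900 t; V(55.9) = 2.0675 m³.
Species balance (pure solvent in): dm/dt = −Q_out · m/V(t).
Separate: dm/m = −Q_out dt/V(t) ⇒ ln(m/m₀) = −(Q_out/(Q_in−Q_out)) ln(V/V₀).
m = m₀ (V₀/V)^(Q_out/(Q_in−Q_out)) = 37.5 × (5.36/2.0675)^(-1.9355) = 5.9331 mol.
C = m/V = 5.9331/2.0675 = 2.8697 mol/m³.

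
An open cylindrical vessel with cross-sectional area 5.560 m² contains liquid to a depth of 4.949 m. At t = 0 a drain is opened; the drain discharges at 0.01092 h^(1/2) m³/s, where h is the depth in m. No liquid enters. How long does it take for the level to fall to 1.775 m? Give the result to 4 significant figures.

908.7 s

With no inflow, A dh/dt = −0.01092 √h.
Separate and integrate: 2(√h − √h₀) = −(0.01092/A) t.
t = 2A(√h₀ − √h)/0.01092 = 2·5.560·(√4.949 − √1.775)/0.01092
  = 11.1200 × (2.22463 − 1.33229) / 0.01092 = 908.687 s.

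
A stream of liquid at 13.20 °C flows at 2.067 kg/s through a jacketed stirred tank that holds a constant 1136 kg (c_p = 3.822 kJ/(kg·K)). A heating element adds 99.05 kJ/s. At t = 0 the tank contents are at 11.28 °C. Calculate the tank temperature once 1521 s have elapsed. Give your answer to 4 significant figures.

Unsteady energy balance on the tank contents: M c_p dT/dt = ṁ c_p (T_in − T) + 99.05.
Rearrange: dT/dt = (T_ss − T)/τ with τ = M/ṁ = 549.589 s and T_ss = T_in + Q̇/(ṁ c_p) = 25.7379 °C.
T approaches T_ss exponentially: T(t) = T_ss + (T₀ − T_ss) e^(−t/τ).
T(1521) = 25.7379 + (-14.4579)·e^(−1521/549.589) = 25.7379 + (-14.4579)·0.0628174 = 24.8297 °C.

24.83 °C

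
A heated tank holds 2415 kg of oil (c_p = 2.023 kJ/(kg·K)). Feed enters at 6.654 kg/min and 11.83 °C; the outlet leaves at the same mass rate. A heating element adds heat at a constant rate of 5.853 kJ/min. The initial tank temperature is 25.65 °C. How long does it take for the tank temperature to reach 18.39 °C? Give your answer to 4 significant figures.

M c_p dT/dt = ṁ c_p (T_in − T) + Q̇.
τ = M/ṁ = 362.940 min; T_ss = T_in + Q̇/(ṁ c_p) = 12.2648 °C.
T(t) = T_ss + (T₀ − T_ss) e^(−t/τ). Set T = 18.39:
e^(−t/τ) = (18.39 − 12.2648)/(25.65 − 12.2648) = 0.457609
t = −362.940 · ln(0.457609) = 283.724 min.

283.7 min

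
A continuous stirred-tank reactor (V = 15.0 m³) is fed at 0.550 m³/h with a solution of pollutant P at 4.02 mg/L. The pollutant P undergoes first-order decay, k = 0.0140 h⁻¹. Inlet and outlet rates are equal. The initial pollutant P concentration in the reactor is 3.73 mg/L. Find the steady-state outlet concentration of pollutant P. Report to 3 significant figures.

V dC/dt = Q(C_in − C) − k V C.
At steady state: 0 = Q C_in − (Q + kV) C_ss, so C_ss = Q C_in/(Q + kV).
C_ss = 0.550·4.02/(0.550 + 0.0140·15.0) = 2.2110/0.76000 = 2.9092 mg/L.

2.91 mg/L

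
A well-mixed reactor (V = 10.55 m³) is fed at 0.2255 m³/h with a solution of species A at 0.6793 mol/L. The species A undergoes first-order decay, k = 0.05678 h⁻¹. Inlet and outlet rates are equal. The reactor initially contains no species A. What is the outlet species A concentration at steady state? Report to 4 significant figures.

0.1858 mol/L

V dC/dt = Q(C_in − C) − k V C.
Steady state (dC/dt = 0): C_ss = Q C_in/(Q + kV) = C_in/(1 + kV/Q).
C_ss = 0.2255·0.6793/(0.2255 + 0.05678·10.55) = 0.153182/0.824529 = 0.185781 mol/L.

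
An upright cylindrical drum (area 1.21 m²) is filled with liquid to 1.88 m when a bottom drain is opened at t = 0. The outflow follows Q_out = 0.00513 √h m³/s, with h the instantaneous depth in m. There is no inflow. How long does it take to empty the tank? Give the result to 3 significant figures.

A dh/dt = −Q_out = −0.00513 √h.
This is separable: 2 d(√h)/dt = −0.00513/A, so √h = √h₀ − (0.00513/(2A)) t.
Tank is empty when √h = 0: t_empty = 2A√h₀/0.00513.
t_empty = 2·1.21·√1.88/0.00513 = 2.4200·1.3711/0.00513 = 646.81 s.

647 s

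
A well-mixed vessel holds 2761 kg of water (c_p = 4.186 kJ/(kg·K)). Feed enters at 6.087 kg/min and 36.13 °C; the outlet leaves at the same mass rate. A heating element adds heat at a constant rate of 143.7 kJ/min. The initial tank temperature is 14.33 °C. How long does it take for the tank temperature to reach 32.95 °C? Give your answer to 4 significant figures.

514.8 min

M c_p dT/dt = ṁ c_p (T_in − T) + Q̇.
τ = M/ṁ = 453.590 min; T_ss = T_in + Q̇/(ṁ c_p) = 41.7697 °C.
T(t) = T_ss + (T₀ − T_ss) e^(−t/τ). Set T = 32.95:
e^(−t/τ) = (32.95 − 41.7697)/(14.33 − 41.7697) = 0.321421
t = −453.590 · ln(0.321421) = 514.826 min.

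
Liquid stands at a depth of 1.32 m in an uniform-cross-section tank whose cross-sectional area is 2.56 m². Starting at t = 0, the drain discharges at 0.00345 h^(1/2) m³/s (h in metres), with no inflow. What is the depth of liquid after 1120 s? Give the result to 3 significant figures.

Unsteady balance on liquid volume: A dh/dt = −0.00345 √h.
∫ h^(−1/2) dh = −(0.00345/A) ∫ dt, giving 2√h = 2√h₀ − (0.00345/A) t.
√h = √1.32 − 0.00345·1120/(2·2.56) = 1.1489 − 0.75469 = 0.39423.
h = 0.39423² = 0.15541 m.

0.155 m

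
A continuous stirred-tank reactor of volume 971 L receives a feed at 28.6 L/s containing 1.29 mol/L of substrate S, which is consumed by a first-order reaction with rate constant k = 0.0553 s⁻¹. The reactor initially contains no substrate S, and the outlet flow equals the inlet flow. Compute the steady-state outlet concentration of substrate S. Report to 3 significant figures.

0.448 mol/L

Species balance: V dC/dt = Q C_in − Q C − k V C.
Steady state (dC/dt = 0): C_ss = Q C_in/(Q + kV) = C_in/(1 + kV/Q).
C_ss = 28.6·1.29/(28.6 + 0.0553·971) = 36.894/82.296 = 0.44831 mol/L.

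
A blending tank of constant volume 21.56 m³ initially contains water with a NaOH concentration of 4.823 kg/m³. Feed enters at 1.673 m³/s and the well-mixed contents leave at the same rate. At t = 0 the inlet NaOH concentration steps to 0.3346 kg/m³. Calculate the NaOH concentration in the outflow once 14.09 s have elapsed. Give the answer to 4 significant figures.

Mass balance on the solute (V constant): V dC/dt = Q(C_in − C).
Rewrite as dC/dt + C/τ = C_in/τ, τ = V/Q = 12.8870 s.
Solution: C(t) = C_in + (C₀ − C_in) e^(−t/τ).
C(14.09) = 0.3346 + (4.823 − 0.3346)·e^(−14.09/12.8870) = 0.3346 + (4.48840)·0.335093 = 1.83863 kg/m³.

1.839 kg/m³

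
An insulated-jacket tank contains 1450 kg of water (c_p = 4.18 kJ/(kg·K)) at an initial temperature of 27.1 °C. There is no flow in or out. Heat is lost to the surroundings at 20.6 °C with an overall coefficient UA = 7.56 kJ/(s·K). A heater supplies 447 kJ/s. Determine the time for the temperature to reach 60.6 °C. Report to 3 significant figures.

811 s

Lumped-capacitance energy balance: M c_p dT/dt = UA(T_amb − T) + Q̇.
τ = M c_p/UA = 801.72 s; T_ss = T_amb + Q̇/UA = 20.6 + 447/7.56 = 79.727 °C.
T(t) = T_ss + (T₀ − T_ss)e^(−t/τ); set T = 60.6:
t = −τ ln[(T − T_ss)/(T₀ − T_ss)] = −801.72 · ln(0.36344) = 811.44 s.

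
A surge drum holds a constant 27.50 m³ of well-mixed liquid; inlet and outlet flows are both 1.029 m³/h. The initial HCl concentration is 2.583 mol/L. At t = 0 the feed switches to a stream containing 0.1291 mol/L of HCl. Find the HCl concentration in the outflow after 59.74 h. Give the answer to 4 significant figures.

0.3916 mol/L

Unsteady species balance (constant V, well mixed): V dC/dt = Q(C_in − C).
Rewrite as dC/dt + C/τ = C_in/τ, τ = V/Q = 26.7250 h.
Integrating: C(t) = C_in + (C₀ − C_in) e^(−t/τ).
C(59.74) = 0.1291 + (2.583 − 0.1291)·e^(−59.74/26.7250) = 0.1291 + (2.45390)·0.106953 = 0.391553 mol/L.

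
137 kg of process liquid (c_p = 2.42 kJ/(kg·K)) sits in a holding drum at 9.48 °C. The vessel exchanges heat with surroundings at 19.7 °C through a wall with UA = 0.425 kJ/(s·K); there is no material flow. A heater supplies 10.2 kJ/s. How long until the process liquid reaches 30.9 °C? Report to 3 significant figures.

Lumped-capacitance energy balance: M c_p dT/dt = UA(T_amb − T) + Q̇.
τ = M c_p/UA = 780.09 s; T_ss = T_amb + Q̇/UA = 19.7 + 10.2/0.425 = 43.700 °C.
T(t) = T_ss + (T₀ − T_ss)e^(−t/τ); set T = 30.9:
t = −τ ln[(T − T_ss)/(T₀ − T_ss)] = −780.09 · ln(0.37405) = 767.12 s.

767 s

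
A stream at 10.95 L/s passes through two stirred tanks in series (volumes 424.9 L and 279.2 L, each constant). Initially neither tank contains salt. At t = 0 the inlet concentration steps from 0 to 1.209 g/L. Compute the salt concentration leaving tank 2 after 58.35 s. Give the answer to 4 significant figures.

Each tank obeys Vᵢ dCᵢ/dt = Q(Cᵢ₋₁ − Cᵢ), so τᵢ = Vᵢ/Q.
τ₁ = 424.9/10.95 = 38.8037 s; τ₂ = 279.2/10.95 = 25.4977 s.
Solving the cascade with C₁(0)=C₂(0)=0 gives C₂(t) = C_in[1 − (τ₁ e^(−t/τ₁) − τ₂ e^(−t/τ₂))/(τ₁ − τ₂)].
At t = 58.35: e^(−t/τ₁) = 0.222301, e^(−t/τ₂) = 0.101425.
C₂ = 1.209·[1 − (38.8037·0.222301 − 25.4977·0.101425)/(13.3059)] = 1.209·0.546068 = 0.660197 g/L.

0.6602 g/L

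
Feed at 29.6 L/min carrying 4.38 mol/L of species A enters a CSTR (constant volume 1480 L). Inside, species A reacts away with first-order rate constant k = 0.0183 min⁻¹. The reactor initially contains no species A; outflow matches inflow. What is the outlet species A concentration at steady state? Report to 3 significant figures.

Accumulation = in − out − consumed: V dC/dt = Q C_in − Q C − k V C.
Steady state (dC/dt = 0): C_ss = Q C_in/(Q + kV) = C_in/(1 + kV/Q).
C_ss = 29.6·4.38/(29.6 + 0.0183·1480) = 129.65/56.684 = 2.2872 mol/L.

2.29 mol/L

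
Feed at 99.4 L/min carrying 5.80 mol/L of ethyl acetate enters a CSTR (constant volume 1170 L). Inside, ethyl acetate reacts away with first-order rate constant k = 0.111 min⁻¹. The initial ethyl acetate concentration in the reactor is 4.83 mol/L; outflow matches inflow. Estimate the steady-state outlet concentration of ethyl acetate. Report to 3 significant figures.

2.51 mol/L

Species balance: V dC/dt = Q C_in − Q C − k V C.
At steady state: 0 = Q C_in − (Q + kV) C_ss, so C_ss = Q C_in/(Q + kV).
C_ss = 99.4·5.80/(99.4 + 0.111·1170) = 576.52/229.27 = 2.5146 mol/L.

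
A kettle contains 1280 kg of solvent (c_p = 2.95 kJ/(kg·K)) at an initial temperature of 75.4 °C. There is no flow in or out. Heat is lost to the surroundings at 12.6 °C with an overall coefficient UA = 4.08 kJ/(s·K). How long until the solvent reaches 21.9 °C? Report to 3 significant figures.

Lumped-capacitance energy balance: M c_p dT/dt = UA(T_amb − T).
τ = M c_p/UA = 925.49 s; T_ss = T_amb = 12.600 °C.
T(t) = T_ss + (T₀ − T_ss)e^(−t/τ); set T = 21.9:
t = −τ ln[(T − T_ss)/(T₀ − T_ss)] = −925.49 · ln(0.14809) = 1767.6 s.

1770 s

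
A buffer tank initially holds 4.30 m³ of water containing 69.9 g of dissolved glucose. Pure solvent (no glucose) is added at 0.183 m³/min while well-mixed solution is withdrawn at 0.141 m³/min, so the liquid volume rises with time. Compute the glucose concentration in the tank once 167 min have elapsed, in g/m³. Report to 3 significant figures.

Total volume: dV/dt = Q_in − Q_out = 0.042000 m³/min, so V(t) = 4.30 + 0.042000 t and V(167) = 11.314 m³.
Species balance (pure solvent in): dm/dt = −Q_out · m/V(t).
Separate: dm/m = −Q_out dt/V(t) ⇒ ln(m/m₀) = −(Q_out/(Q_in−Q_out)) ln(V/V₀).
m = m₀ (V₀/V)^(Q_out/(Q_in−Q_out)) = 69.9 × (4.30/11.314)^(3.3571) = 2.7163 g.
C = m/V = 2.7163/11.314 = 0.24009 g/m³.

0.240 g/m³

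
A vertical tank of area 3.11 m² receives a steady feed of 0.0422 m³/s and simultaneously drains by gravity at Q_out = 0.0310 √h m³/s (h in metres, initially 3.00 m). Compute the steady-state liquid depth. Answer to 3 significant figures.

1.85 m

Level balance: A dh/dt = 0.0422 − 0.0310 √h. Setting dh/dt = 0:
Q_in = 0.0310 √h_ss ⇒ √h_ss = 0.0422/0.0310 = 1.3613.
h_ss = 1.3613² = 1.8531 m. (Since h₀ = 3.00 m > h_ss, the level will fall toward this value.)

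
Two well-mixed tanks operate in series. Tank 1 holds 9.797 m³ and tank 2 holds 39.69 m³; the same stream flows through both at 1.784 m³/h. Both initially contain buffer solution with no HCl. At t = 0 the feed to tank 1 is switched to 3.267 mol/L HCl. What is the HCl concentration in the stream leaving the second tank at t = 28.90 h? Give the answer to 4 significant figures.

2.089 mol/L

Time constants: τᵢ = Vᵢ/Q for each well-mixed tank.
τ₁ = 9.797/1.784 = 5.49159 h; τ₂ = 39.69/1.784 = 22.2478 h.
Solving the cascade with C₁(0)=C₂(0)=0 gives C₂(t) = C_in[1 − (τ₁ e^(−t/τ₁) − τ₂ e^(−t/τ₂))/(τ₁ − τ₂)].
At t = 28.90: e^(−t/τ₁) = 0.00518186, e^(−t/τ₂) = 0.272802.
C₂ = 3.267·[1 − (5.49159·0.00518186 − 22.2478·0.272802)/(-16.7562)] = 3.267·0.639489 = 2.08921 mol/L.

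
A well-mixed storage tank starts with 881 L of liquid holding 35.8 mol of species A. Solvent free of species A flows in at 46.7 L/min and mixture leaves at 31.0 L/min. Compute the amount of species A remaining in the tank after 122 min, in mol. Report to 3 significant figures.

3.66 mol

Let m(t) be the amount of species A. Volume: V(t) = V₀ + (Q_in − Q_out) t = 881 + 15.700 t; V(122) = 2796.4 L.
Solute balance: dm/dt = 0 − Q_out C = −Q_out m/V(t).
dm/m = −Q_out dt/(V₀ + 15.700 t); integrating gives ln(m/m₀) = −(Q_out/(Q_in−Q_out)) ln(V/V₀).
m = m₀ (V₀/V)^(Q_out/(Q_in−Q_out)) = 35.8 × (881/2796.4)^(1.9745) = 3.6595 mol.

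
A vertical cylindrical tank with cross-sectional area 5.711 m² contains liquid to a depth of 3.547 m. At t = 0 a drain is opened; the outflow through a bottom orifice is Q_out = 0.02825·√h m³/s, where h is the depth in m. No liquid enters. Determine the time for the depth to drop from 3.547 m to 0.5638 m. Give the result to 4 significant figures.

457.9 s

A dh/dt = −Q_out = −0.02825 √h.
∫ h^(−1/2) dh = −(0.02825/A) ∫ dt, giving 2√h = 2√h₀ − (0.02825/A) t.
t = 2A(√h₀ − √h)/0.02825 = 2·5.711·(√3.547 − √0.5638)/0.02825
  = 11.4220 × (1.88335 − 0.750866) / 0.02825 = 457.883 s.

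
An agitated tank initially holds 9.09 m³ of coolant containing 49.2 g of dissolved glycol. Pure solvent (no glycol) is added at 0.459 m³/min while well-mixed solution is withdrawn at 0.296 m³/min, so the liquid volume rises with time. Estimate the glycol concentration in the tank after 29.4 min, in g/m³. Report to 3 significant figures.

Total volume: dV/dt = Q_in − Q_out = 0.16300 m³/min, so V(t) = 9.09 + 0.16300 t and V(29.4) = 13.882 m³.
No glycol enters, so dm/dt = −Q_out · (m/V).
Separate: dm/m = −Q_out dt/V(t) ⇒ ln(m/m₀) = −(Q_out/(Q_in−Q_out)) ln(V/V₀).
m = m₀ (V₀/V)^(Q_out/(Q_in−Q_out)) = 49.2 × (9.09/13.882)^(1.8160) = 22.805 g.
C = m/V = 22.805/13.882 = 1.6427 g/m³.

1.64 g/m³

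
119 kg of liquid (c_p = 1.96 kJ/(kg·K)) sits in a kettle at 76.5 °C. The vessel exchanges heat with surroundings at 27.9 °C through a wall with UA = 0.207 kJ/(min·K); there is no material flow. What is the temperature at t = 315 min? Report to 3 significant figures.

Lumped-capacitance energy balance: M c_p dT/dt = UA(T_amb − T).
dT/dt = (T_ss − T)/τ with T_ss = T_amb = 27.900 °C, τ = M c_p/UA = 119·1.96/0.207 = 1126.8 min.
Integrating: T(t) = T_ss + (T₀ − T_ss) e^(−t/τ).
T(315) = 27.900 + (48.600)·0.75611 = 64.647 °C.

64.6 °C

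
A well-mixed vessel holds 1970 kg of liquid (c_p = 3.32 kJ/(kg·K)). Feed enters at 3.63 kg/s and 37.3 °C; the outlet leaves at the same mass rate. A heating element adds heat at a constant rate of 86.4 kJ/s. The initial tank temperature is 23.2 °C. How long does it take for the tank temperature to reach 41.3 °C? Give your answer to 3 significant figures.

1030 s

M c_p dT/dt = ṁ c_p (T_in − T) + Q̇.
τ = M/ṁ = 542.70 s; T_ss = T_in + Q̇/(ṁ c_p) = 44.469 °C.
T(t) = T_ss + (T₀ − T_ss) e^(−t/τ). Set T = 41.3:
e^(−t/τ) = (41.3 − 44.469)/(23.2 − 44.469) = 0.14900
t = −542.70 · ln(0.14900) = 1033.2 s.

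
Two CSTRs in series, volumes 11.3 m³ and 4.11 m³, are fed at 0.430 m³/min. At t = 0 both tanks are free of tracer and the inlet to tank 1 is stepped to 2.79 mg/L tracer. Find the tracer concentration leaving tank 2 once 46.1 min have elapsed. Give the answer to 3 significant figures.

Each tank obeys Vᵢ dCᵢ/dt = Q(Cᵢ₋₁ − Cᵢ), so τᵢ = Vᵢ/Q.
τ₁ = 11.3/0.430 = 26.279 min; τ₂ = 4.11/0.430 = 9.5581 min.
Solving the cascade with C₁(0)=C₂(0)=0 gives C₂(t) = C_in[1 − (τ₁ e^(−t/τ₁) − τ₂ e^(−t/τ₂))/(τ₁ − τ₂)].
At t = 46.1: e^(−t/τ₁) = 0.17304, e^(−t/τ₂) = 0.0080417.
C₂ = 2.79·[1 − (26.279·0.17304 − 9.5581·0.0080417)/(16.721)] = 2.79·0.73265 = 2.0441 mg/L.

2.04 mg/L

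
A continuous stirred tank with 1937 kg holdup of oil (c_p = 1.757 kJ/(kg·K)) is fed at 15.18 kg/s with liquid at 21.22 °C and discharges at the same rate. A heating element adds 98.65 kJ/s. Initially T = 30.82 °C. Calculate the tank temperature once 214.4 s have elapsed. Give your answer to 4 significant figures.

26.02 °C

M c_p dT/dt = ṁ c_p (T_in − T) + Q̇.
Rearrange: dT/dt = (T_ss − T)/τ with τ = M/ṁ = 127.602 s and T_ss = T_in + Q̇/(ṁ c_p) = 24.9187 °C.
Solution: T(t) = T_ss + (T₀ − T_ss) e^(−t/τ).
T(214.4) = 24.9187 + (5.90126)·e^(−214.4/127.602) = 24.9187 + (5.90126)·0.186332 = 26.0183 °C.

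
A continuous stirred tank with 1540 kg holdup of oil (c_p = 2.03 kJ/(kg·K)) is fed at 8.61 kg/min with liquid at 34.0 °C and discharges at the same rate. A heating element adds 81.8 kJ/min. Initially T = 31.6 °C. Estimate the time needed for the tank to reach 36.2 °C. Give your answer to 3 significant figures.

Heat balance on the well-mixed liquid: M c_p dT/dt = ṁ c_p (T_in − T) + 81.8.
τ = M/ṁ = 178.86 min; T_ss = T_in + Q̇/(ṁ c_p) = 38.680 °C.
T(t) = T_ss + (T₀ − T_ss) e^(−t/τ). Set T = 36.2:
e^(−t/τ) = (36.2 − 38.680)/(31.6 − 38.680) = 0.35029
t = −178.86 · ln(0.35029) = 187.62 min.

188 min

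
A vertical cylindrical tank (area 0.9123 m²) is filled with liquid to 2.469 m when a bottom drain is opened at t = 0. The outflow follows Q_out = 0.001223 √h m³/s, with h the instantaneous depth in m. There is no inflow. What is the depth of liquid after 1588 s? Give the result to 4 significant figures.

Mass balance (ρ constant): A dh/dt = −0.001223 √h.
∫ h^(−1/2) dh = −(0.001223/A) ∫ dt, giving 2√h = 2√h₀ − (0.001223/A) t.
√h = √2.469 − 0.001223·1588/(2·0.9123) = 1.57131 − 1.06441 = 0.506894.
h = 0.506894² = 0.256942 m.

0.2569 m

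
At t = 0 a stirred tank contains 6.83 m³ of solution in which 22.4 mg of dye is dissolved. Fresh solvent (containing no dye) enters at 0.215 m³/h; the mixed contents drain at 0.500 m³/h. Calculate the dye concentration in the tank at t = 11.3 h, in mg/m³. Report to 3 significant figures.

2.03 mg/m³

Let m(t) be the amount of dye. Volume: V(t) = V₀ + (Q_in − Q_out) t = 6.83 − 0.28500 t; V(11.3) = 3.6095 m³.
No dye enters, so dm/dt = −Q_out · (m/V).
dm/m = −Q_out dt/(V₀ − 0.28500 t); integrating gives ln(m/m₀) = −(Q_out/(Q_in−Q_out)) ln(V/V₀).
m = m₀ (V₀/V)^(Q_out/(Q_in−Q_out)) = 22.4 × (6.83/3.6095)^(-1.7544) = 7.3169 mg.
C = m/V = 7.3169/3.6095 = 2.0271 mg/m³.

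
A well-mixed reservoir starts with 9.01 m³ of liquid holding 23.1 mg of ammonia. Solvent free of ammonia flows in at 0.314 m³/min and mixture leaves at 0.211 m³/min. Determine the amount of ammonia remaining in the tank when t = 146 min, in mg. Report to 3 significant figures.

Total volume: dV/dt = Q_in − Q_out = 0.10300 m³/min, so V(t) = 9.01 + 0.10300 t and V(146) = 24.048 m³.
Species balance (pure solvent in): dm/dt = −Q_out · m/V(t).
Separate: dm/m = −Q_out dt/V(t) ⇒ ln(m/m₀) = −(Q_out/(Q_in−Q_out)) ln(V/V₀).
m = m₀ (V₀/V)^(Q_out/(Q_in−Q_out)) = 23.1 × (9.01/24.048)^(2.0485) = 3.0918 mg.

3.09 mg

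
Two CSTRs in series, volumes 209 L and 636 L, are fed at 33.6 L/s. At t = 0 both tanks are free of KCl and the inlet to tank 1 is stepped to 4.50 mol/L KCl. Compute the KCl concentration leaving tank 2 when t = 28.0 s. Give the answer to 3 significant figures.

3.00 mol/L

Species balance on tank i: dCᵢ/dt = (Cᵢ₋₁ − Cᵢ)/τᵢ with τᵢ = Vᵢ/Q.
τ₁ = 209/33.6 = 6.2202 s; τ₂ = 636/33.6 = 18.929 s.
Solving the cascade with C₁(0)=C₂(0)=0 gives C₂(t) = C_in[1 − (τ₁ e^(−t/τ₁) − τ₂ e^(−t/τ₂))/(τ₁ − τ₂)].
At t = 28.0: e^(−t/τ₁) = 0.011093, e^(−t/τ₂) = 0.22781.
C₂ = 4.50·[1 − (6.2202·0.011093 − 18.929·0.22781)/(-12.708)] = 4.50·0.66612 = 2.9975 mol/L.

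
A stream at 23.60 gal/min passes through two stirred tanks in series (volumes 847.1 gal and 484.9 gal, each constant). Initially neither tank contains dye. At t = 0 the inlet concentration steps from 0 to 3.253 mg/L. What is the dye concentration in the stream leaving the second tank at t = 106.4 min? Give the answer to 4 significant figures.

Species balance on tank i: dCᵢ/dt = (Cᵢ₋₁ − Cᵢ)/τᵢ with τᵢ = Vᵢ/Q.
τ₁ = 847.1/23.60 = 35.8941 min; τ₂ = 484.9/23.60 = 20.5466 min.
Solving the cascade with C₁(0)=C₂(0)=0 gives C₂(t) = C_in[1 − (τ₁ e^(−t/τ₁) − τ₂ e^(−t/τ₂))/(τ₁ − τ₂)].
At t = 106.4: e^(−t/τ₁) = 0.0515977, e^(−t/τ₂) = 0.00563663.
C₂ = 3.253·[1 − (35.8941·0.0515977 − 20.5466·0.00563663)/(15.3475)] = 3.253·0.886871 = 2.88499 mg/L.

2.885 mg/L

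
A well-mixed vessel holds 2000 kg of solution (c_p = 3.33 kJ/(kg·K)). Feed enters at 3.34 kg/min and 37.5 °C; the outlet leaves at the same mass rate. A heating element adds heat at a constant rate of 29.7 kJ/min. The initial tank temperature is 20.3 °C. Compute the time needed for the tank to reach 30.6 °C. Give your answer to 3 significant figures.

437 min

Heat balance on the well-mixed liquid: M c_p dT/dt = ṁ c_p (T_in − T) + 29.7.
τ = M/ṁ = 598.80 min; T_ss = T_in + Q̇/(ṁ c_p) = 40.170 °C.
T(t) = T_ss + (T₀ − T_ss) e^(−t/τ). Set T = 30.6:
e^(−t/τ) = (30.6 − 40.170)/(20.3 − 40.170) = 0.48164
t = −598.80 · ln(0.48164) = 437.46 min.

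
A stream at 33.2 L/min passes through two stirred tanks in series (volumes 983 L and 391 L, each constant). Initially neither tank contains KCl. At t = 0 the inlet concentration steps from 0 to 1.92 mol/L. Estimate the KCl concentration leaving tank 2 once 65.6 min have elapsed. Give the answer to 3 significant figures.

Species balance on tank i: dCᵢ/dt = (Cᵢ₋₁ − Cᵢ)/τᵢ with τᵢ = Vᵢ/Q.
τ₁ = 983/33.2 = 29.608 min; τ₂ = 391/33.2 = 11.777 min.
Solving the cascade with C₁(0)=C₂(0)=0 gives C₂(t) = C_in[1 − (τ₁ e^(−t/τ₁) − τ₂ e^(−t/τ₂))/(τ₁ − τ₂)].
At t = 65.6: e^(−t/τ₁) = 0.10909, e^(−t/τ₂) = 0.0038100.
C₂ = 1.92·[1 − (29.608·0.10909 − 11.777·0.0038100)/(17.831)] = 1.92·0.82138 = 1.5770 mol/L.

1.58 mol/L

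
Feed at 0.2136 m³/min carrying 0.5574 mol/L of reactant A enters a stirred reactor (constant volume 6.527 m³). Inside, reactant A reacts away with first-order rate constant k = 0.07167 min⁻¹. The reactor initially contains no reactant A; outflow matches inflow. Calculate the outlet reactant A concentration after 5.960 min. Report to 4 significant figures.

0.08094 mol/L

Accumulation = in − out − consumed: V dC/dt = Q C_in − Q C − k V C.
dC/dt = (Q/V) C_in − (Q/V + k) C; effective rate a = Q/V + k = 0.0327256 + 0.07167 = 0.104396 min⁻¹.
C_ss = Q C_in/(Q + kV) = 0.174732 mol/L; C(t) = C_ss + (C₀ − C_ss) e^(−a t).
C(5.960) = 0.174732 + (-0.174732)·e^(−0.104396·5.960) = 0.174732 + (-0.174732)·0.536763 = 0.0809422 mol/L.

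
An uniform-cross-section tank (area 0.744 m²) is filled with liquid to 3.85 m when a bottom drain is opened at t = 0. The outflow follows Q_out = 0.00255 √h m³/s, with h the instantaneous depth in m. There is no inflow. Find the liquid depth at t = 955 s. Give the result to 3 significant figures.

0.106 m

With no inflow, A dh/dt = −0.00255 √h.
∫ h^(−1/2) dh = −(0.00255/A) ∫ dt, giving 2√h = 2√h₀ − (0.00255/A) t.
√h = √3.85 − 0.00255·955/(2·0.744) = 1.9621 − 1.6366 = 0.32555.
h = 0.32555² = 0.10598 m.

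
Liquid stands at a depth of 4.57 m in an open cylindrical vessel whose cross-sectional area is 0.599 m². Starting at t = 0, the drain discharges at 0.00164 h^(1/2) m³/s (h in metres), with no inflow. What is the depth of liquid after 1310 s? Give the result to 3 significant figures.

A dh/dt = −Q_out = −0.00164 √h.
This is separable: 2 d(√h)/dt = −0.00164/A, so √h = √h₀ − (0.00164/(2A)) t.
√h = √4.57 − 0.00164·1310/(2·0.599) = 2.1378 − 1.7933 = 0.34443.
h = 0.34443² = 0.11863 m.

0.119 m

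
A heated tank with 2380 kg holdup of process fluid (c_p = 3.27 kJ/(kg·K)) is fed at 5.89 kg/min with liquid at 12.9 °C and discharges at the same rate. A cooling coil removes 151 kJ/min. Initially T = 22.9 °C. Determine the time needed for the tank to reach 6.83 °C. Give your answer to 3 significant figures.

934 min

M c_p dT/dt = ṁ c_p (T_in − T) − Q̇.
τ = M/ṁ = 404.07 min; T_ss = T_in − Q̇/(ṁ c_p) = 5.0600 °C.
T(t) = T_ss + (T₀ − T_ss) e^(−t/τ). Set T = 6.83:
e^(−t/τ) = (6.83 − 5.0600)/(22.9 − 5.0600) = 0.099213
t = −404.07 · ln(0.099213) = 933.61 min.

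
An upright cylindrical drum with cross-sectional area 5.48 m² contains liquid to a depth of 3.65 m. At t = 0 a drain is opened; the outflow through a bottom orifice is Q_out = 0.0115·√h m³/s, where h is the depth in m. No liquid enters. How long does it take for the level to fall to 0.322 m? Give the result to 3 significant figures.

1280 s

With no inflow, A dh/dt = −0.0115 √h.
Separate and integrate: 2(√h − √h₀) = −(0.0115/A) t.
t = 2A(√h₀ − √h)/0.0115 = 2·5.48·(√3.65 − √0.322)/0.0115
  = 10.960 × (1.9105 − 0.56745) / 0.0115 = 1280.0 s.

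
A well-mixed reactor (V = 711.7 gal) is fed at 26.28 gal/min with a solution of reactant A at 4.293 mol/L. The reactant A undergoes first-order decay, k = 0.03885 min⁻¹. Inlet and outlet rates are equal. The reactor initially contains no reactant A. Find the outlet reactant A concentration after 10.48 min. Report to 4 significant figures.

Species balance: V dC/dt = Q C_in − Q C − k V C.
dC/dt = (Q/V) C_in − (Q/V + k) C; effective rate a = Q/V + k = 0.0369257 + 0.03885 = 0.0757757 min⁻¹.
C_ss = Q C_in/(Q + kV) = 2.09199 mol/L; C(t) = C_ss + (C₀ − C_ss) e^(−a t).
C(10.48) = 2.09199 + (-2.09199)·e^(−0.0757757·10.48) = 2.09199 + (-2.09199)·0.451975 = 1.14646 mol/L.

1.146 mol/L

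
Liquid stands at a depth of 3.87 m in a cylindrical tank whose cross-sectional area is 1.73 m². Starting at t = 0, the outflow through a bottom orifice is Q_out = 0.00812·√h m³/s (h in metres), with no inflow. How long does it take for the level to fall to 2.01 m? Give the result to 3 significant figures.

A dh/dt = −Q_out = −0.00812 √h.
Separate and integrate: 2(√h − √h₀) = −(0.00812/A) t.
t = 2A(√h₀ − √h)/0.00812 = 2·1.73·(√3.87 − √2.01)/0.00812
  = 3.4600 × (1.9672 − 1.4177) / 0.00812 = 234.14 s.

234 s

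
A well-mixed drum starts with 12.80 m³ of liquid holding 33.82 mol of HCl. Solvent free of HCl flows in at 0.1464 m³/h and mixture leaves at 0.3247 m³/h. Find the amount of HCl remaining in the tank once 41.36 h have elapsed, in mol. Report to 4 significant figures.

Total volume: dV/dt = Q_in − Q_out = -0.178300 m³/h, so V(t) = 12.80 − 0.178300 t and V(41.36) = 5.42551 m³.
Species balance (pure solvent in): dm/dt = −Q_out · m/V(t).
dm/m = −Q_out dt/(V₀ − 0.178300 t); integrating gives ln(m/m₀) = −(Q_out/(Q_in−Q_out)) ln(V/V₀).
m = m₀ (V₀/V)^(Q_out/(Q_in−Q_out)) = 33.82 × (12.80/5.42551)^(-1.82109) = 7.08481 mol.

7.085 mol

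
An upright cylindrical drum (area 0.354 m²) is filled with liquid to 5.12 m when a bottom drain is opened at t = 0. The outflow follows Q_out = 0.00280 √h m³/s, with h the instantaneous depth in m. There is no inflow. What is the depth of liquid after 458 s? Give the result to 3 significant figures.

0.204 m

Accumulation of liquid (constant cross-section A): A dh/dt = −0.00280 √h.
Separate and integrate: 2(√h − √h₀) = −(0.00280/A) t.
√h = √5.12 − 0.00280·458/(2·0.354) = 2.2627 − 1.8113 = 0.45144.
h = 0.45144² = 0.20380 m.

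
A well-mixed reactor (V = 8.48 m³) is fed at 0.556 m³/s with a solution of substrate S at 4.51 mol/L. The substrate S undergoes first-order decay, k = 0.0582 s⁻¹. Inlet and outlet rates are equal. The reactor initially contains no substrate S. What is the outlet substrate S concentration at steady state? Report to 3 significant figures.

2.39 mol/L

Accumulation = in − out − consumed: V dC/dt = Q C_in − Q C − k V C.
At steady state: 0 = Q C_in − (Q + kV) C_ss, so C_ss = Q C_in/(Q + kV).
C_ss = 0.556·4.51/(0.556 + 0.0582·8.48) = 2.5076/1.0495 = 2.3892 mol/L.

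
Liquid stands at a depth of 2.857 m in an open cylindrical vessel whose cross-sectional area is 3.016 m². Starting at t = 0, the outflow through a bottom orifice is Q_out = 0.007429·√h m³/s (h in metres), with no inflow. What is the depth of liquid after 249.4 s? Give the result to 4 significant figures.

A dh/dt = −Q_out = −0.007429 √h.
This is separable: 2 d(√h)/dt = −0.007429/A, so √h = √h₀ − (0.007429/(2A)) t.
√h = √2.857 − 0.007429·249.4/(2·3.016) = 1.69027 − 0.307161 = 1.38311.
h = 1.38311² = 1.91298 m.

1.913 m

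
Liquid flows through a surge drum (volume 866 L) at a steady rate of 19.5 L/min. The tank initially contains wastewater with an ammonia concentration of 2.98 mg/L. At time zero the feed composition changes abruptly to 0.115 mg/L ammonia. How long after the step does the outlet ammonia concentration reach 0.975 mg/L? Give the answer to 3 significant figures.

Species balance: V dC/dt = Q(C_in − C) ⇒ τ = V/Q = 44.410 min.
C(t) = C_in + (C₀ − C_in) e^(−t/τ). Set C = 0.975 and solve for t:
e^(−t/τ) = (C − C_in)/(C₀ − C_in) = (0.975 − 0.115)/(2.98 − 0.115) = 0.30017
t = −τ ln(…) = 44.410 × 1.2034 = 53.443 min.

53.4 min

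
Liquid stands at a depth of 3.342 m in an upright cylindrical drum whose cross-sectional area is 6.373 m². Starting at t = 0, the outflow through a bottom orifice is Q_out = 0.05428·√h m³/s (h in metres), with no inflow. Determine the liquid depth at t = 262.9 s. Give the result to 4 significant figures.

Mass balance (ρ constant): A dh/dt = −0.05428 √h.
Separate and integrate: 2(√h − √h₀) = −(0.05428/A) t.
√h = √3.342 − 0.05428·262.9/(2·6.373) = 1.82811 − 1.11958 = 0.708530.
h = 0.708530² = 0.502015 m.

0.5020 m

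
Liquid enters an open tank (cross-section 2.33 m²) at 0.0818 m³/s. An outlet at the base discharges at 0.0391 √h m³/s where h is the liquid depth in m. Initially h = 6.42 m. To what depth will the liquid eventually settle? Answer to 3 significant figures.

Accumulation of liquid (constant cross-section A): A dh/dt = Q_in − 0.0391 √h. At steady state dh/dt = 0:
Q_in = 0.0391 √h_ss ⇒ √h_ss = 0.0818/0.0391 = 2.0921.
h_ss = 2.0921² = 4.3768 m. (Since h₀ = 6.42 m > h_ss, the level will fall toward this value.)

4.38 m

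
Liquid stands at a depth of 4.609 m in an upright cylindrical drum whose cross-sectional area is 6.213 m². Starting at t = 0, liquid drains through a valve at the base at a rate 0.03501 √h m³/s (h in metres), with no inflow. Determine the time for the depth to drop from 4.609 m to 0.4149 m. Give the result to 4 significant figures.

Unsteady balance on liquid volume: A dh/dt = −0.03501 √h.
∫ h^(−1/2) dh = −(0.03501/A) ∫ dt, giving 2√h = 2√h₀ − (0.03501/A) t.
t = 2A(√h₀ − √h)/0.03501 = 2·6.213·(√4.609 − √0.4149)/0.03501
  = 12.4260 × (2.14686 − 0.644127) / 0.03501 = 533.360 s.

533.4 s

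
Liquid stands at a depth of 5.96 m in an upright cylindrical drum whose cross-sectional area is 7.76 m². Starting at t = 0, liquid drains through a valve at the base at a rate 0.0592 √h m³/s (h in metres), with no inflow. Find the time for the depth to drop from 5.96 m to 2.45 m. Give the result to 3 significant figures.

230 s

Accumulation of liquid (constant cross-section A): A dh/dt = −0.0592 √h.
Separate and integrate: 2(√h − √h₀) = −(0.0592/A) t.
t = 2A(√h₀ − √h)/0.0592 = 2·7.76·(√5.96 − √2.45)/0.0592
  = 15.520 × (2.4413 − 1.5652) / 0.0592 = 229.67 s.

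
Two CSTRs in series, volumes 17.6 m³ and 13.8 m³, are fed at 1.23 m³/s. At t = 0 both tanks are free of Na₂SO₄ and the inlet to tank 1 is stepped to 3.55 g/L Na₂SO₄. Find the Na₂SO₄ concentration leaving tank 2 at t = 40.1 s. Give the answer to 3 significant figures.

2.91 g/L

Species balance on tank i: dCᵢ/dt = (Cᵢ₋₁ − Cᵢ)/τᵢ with τᵢ = Vᵢ/Q.
τ₁ = 17.6/1.23 = 14.309 s; τ₂ = 13.8/1.23 = 11.220 s.
Tank 1: C₁ = C_in(1 − e^(−t/τ₁)). Tank 2 (τ₁ ≠ τ₂): C₂ = C_in[1 − (τ₁ e^(−t/τ₁) − τ₂ e^(−t/τ₂))/(τ₁ − τ₂)].
At t = 40.1: e^(−t/τ₁) = 0.060662, e^(−t/τ₂) = 0.028040.
C₂ = 3.55·[1 − (14.309·0.060662 − 11.220·0.028040)/(3.0894)] = 3.55·0.82087 = 2.9141 g/L.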